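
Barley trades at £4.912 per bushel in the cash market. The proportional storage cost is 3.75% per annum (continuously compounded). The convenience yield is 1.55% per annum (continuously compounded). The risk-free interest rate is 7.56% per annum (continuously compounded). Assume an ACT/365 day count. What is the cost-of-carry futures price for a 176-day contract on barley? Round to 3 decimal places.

Net carry = r + u − y = 0.0756 + 0.0375 − 0.0155 = 0.0976
F = S·e^((r+u−y)T) = 4.912 · e^(0.0976 × 176/365) = 4.912 · e^0.047062
= 4.912 × 1.048187 = £5.149 per bushel

£5.149 per bushel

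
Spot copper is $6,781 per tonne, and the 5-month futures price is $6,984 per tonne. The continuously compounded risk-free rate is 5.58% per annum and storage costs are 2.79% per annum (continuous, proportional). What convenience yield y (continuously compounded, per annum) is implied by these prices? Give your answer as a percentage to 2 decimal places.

1.29%

F = S·e^((r+u−y)T) ⇒ (r+u−y) = ln(F/S)/T
ln(6984/6781) = 0.029497; /T ⇒ 0.070793
y = r + u − ln(F/S)/T = 0.0558 + 0.0279 − 0.070793 = 0.012907
y = 1.29%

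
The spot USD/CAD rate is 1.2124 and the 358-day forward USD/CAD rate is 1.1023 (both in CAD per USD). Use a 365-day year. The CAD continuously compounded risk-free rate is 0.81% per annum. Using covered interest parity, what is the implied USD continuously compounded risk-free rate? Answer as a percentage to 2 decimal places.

F = S·e^((r_CAD − r_USD)T) ⇒ r_USD = r_CAD − ln(F/S)/T
ln(1.1023/1.2124) = -0.095203; /(358/365) = -0.097065
r_USD = 0.0081 + 0.097065 = 0.105165
r_USD = 10.52%

10.52%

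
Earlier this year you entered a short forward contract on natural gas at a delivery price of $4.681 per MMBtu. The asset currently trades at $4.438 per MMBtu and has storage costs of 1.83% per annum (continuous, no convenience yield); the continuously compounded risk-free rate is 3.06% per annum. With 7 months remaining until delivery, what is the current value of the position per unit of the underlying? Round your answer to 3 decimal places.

Current fair forward for the remaining 7 months: F = S·e^((r + u)·T), (r + u) = 0.0306 + 0.0183 = 0.0489
F = 4.438 · e^(0.0489 × 7/12) = 4.438 × 1.028936 = 4.5664
Value of long forward = (F − K)·e^(−rT) = (4.5664 − 4.681) · e^(−0.0306·7/12)
= -0.1146 × 0.982308 = -0.113
Short position value = −(long value) = $0.113

$0.113 per MMBtu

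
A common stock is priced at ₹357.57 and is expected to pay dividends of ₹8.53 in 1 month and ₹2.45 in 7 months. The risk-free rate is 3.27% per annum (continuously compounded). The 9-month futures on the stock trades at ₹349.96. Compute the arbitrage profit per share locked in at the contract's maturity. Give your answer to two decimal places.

₹5.31 per share

PV(dividends) I = 8.53·e^(−0.0327·1/12) + 2.45·e^(−0.0327·7/12) = 10.9105
Fair futures F* = (S − I)·e^(rT) = (357.57 − 10.9105)·e^0.024525 = 346.6595 × 1.024828 = 355.2664
Market ₹349.96 < fair 355.2664: forward underpriced → reverse cash-and-carry (short the stock, invest proceeds at r, pay the dividends, go long the forward).
Profit at T = |F_mkt − F*| = |349.96 − 355.2664| = ₹5.31 per share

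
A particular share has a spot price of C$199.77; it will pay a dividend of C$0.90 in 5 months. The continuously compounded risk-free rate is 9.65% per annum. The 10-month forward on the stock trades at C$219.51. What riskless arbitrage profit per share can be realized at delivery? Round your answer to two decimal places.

C$3.95 per share

PV(dividends) I = 0.90·e^(−0.0965·5/12) = 0.8645
Fair forward F* = (S − I)·e^(rT) = (199.77 − 0.8645)·e^0.080417 = 198.9055 × 1.083739 = 215.5616
Market C$219.51 > fair 215.5616: forward overpriced → cash-and-carry (borrow at r, buy the stock and collect the dividends, short the forward).
Profit at T = |F_mkt − F*| = |219.51 − 215.5616| = C$3.95 per share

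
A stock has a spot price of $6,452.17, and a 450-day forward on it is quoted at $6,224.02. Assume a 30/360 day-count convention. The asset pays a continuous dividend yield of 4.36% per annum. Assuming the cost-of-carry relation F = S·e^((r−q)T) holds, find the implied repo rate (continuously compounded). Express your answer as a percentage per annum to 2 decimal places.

From F = S·e^((r−q)T): (r − q) = ln(F/S)/T
ln(6224.02/6452.17) = ln(0.964640) = -0.036000
(r − q) = -0.036000 / (450/360) = -0.028800
r = ln(F/S)/T + q = -0.028800 + 0.0436 = 0.014800
r = 1.48%

1.48%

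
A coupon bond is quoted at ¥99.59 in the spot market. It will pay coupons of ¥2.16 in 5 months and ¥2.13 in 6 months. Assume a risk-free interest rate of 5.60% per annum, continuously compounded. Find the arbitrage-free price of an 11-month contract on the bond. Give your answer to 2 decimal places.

PV(coupons) I = 2.16·e^(−0.0560·5/12) + 2.13·e^(−0.0560·6/12)
I = 2.1102 + 2.0712 = 4.1814
F = (S − I)·e^(rT) = (99.59 − 4.1814) · e^(0.0560·11/12)
= 95.4086 · e^0.051333 = 95.4086 × 1.052673 = ¥100.43

¥100.43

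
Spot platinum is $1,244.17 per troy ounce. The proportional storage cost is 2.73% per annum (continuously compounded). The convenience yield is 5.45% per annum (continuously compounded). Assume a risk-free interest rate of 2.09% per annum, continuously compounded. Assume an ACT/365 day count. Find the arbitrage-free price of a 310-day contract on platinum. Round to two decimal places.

$1,237.53 per troy ounce

Net carry = r + u − y = 0.0209 + 0.0273 − 0.0545 = -0.0063
F = S·e^((r+u−y)T) = 1244.17 · e^(-0.0063 × 310/365) = 1244.17 · e^-0.00535068
= 1244.17 × 0.99466361 = $1,237.53 per troy ounce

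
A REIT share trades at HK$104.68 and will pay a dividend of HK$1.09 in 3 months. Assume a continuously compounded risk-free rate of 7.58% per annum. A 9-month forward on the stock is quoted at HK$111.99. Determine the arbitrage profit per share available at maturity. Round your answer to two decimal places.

HK$2.32 per share

PV(dividends) I = 1.09·e^(−0.0758·3/12) = 1.0695
Fair forward F* = (S − I)·e^(rT) = (104.68 − 1.0695)·e^0.056850 = 103.6105 × 1.058497 = 109.6714
Market HK$111.99 > fair 109.6714: forward overpriced → cash-and-carry (borrow at r, buy the stock and collect the dividends, short the forward).
Profit at T = |F_mkt − F*| = |111.99 − 109.6714| = HK$2.32 per share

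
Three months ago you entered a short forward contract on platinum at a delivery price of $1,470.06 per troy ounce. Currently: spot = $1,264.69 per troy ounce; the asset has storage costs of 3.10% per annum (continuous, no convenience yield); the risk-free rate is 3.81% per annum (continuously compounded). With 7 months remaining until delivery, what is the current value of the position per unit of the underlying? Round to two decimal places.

$149.98 per troy ounce

Current fair forward for the remaining 7 months: F = S·e^((r + u)·T), (r + u) = 0.0381 + 0.0310 = 0.0691
F = 1264.69 · e^(0.0691 × 7/12) = 1264.69 × 1.04113174 = 1316.7089
Value of long forward = (F − K)·e^(−rT) = (1316.7089 − 1470.06) · e^(−0.0381·7/12)
= -153.3511 × 0.97802016 = -149.98
Short position value = −(long value) = $149.98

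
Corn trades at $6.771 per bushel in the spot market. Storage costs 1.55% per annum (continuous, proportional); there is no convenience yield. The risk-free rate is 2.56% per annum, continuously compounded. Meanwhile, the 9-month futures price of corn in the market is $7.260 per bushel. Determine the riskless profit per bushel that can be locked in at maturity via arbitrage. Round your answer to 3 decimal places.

$0.277 per bushel

Fair futures: F* = S·e^(carry·T), with carry = (r + u) = 0.0256 + 0.0155 = 0.0411
F* = 6.771 · e^(0.0411 × 9/12) = 6.771 · e^0.030825 = 6.771 × 1.031305 = $6.9830
Market $7.260 > fair $6.9830: forward overpriced → cash-and-carry (buy spot, short the forward).
At maturity, profit = |F_mkt − F*| = |7.260 − 6.9830| = $0.277 per bushel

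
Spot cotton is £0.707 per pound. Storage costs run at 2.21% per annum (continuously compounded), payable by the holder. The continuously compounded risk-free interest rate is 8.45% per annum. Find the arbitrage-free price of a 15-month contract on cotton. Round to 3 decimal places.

£0.808 per pound

Net carry = r + u − y = 0.0845 + 0.0221 − 0.0000 = 0.1066
F = S·e^((r+u−y)T) = 0.707 · e^(0.1066 × 15/12) = 0.707 · e^0.133250
= 0.707 × 1.142536 = £0.808 per pound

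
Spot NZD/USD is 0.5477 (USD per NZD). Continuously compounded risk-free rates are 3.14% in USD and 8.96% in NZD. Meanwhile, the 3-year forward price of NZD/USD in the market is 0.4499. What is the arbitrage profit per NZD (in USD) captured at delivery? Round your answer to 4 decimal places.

0.0101 per NZD (in USD)

Fair forward: F* = S·e^(carry·T), with carry = (r_USD − r_NZD) = 0.0314 − 0.0896 = -0.0582
F* = 0.5477 · e^(-0.0582 × 3) = 0.5477 · e^-0.174600 = 0.5477 × 0.839793 = 0.4600
Market 0.4499 < fair 0.4600: forward underpriced → reverse cash-and-carry (short spot, go long the forward).
At maturity, profit = |F_mkt − F*| = |0.4499 − 0.4600| = 0.0101 per NZD (in USD)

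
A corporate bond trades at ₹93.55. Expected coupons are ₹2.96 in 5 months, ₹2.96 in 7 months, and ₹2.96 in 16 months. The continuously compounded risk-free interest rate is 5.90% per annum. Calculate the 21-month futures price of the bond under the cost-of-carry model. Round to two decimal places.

PV(coupons) I = 2.96·e^(−0.0590·5/12) + 2.96·e^(−0.0590·7/12) + 2.96·e^(−0.0590·16/12)
I = 2.8881 + 2.8599 + 2.7361 = 8.4841
F = (S − I)·e^(rT) = (93.55 − 8.4841) · e^(0.0590·21/12)
= 85.0659 · e^0.103250 = 85.0659 × 1.108769 = ₹94.32

₹94.32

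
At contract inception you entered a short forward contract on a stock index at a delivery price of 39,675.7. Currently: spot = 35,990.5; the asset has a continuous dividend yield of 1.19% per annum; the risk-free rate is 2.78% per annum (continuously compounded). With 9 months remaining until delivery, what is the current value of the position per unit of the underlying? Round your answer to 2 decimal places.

3186.31

Current fair forward for the remaining 9 months: F = S·e^((r − q)·T), (r − q) = 0.0278 − 0.0119 = 0.0159
F = 35990.5 · e^(0.0159 × 9/12) = 35990.5 × 1.01199639 = 36422.2561
Value of long forward = (F − K)·e^(−rT) = (36422.2561 − 39675.7) · e^(−0.0278·9/12)
= -3253.4439 × 0.97936586 = -3186.31
Short position value = −(long value) = 3186.31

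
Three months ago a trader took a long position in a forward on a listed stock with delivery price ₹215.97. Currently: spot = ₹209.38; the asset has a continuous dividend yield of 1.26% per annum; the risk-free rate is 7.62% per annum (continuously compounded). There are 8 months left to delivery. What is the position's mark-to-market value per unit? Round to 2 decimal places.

₹2.36

Current fair forward for the remaining 8 months: F = S·e^((r − q)·T), (r − q) = 0.0762 − 0.0126 = 0.0636
F = 209.38 · e^(0.0636 × 8/12) = 209.38 × 1.043312 = 218.4487
Value of long forward = (F − K)·e^(−rT) = (218.4487 − 215.97) · e^(−0.0762·8/12)
= 2.4787 × 0.950469 = 2.36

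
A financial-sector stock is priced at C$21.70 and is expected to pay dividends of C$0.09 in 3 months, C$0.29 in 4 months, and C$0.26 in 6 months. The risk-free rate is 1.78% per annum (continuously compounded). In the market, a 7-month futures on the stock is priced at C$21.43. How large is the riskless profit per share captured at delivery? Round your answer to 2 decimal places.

C$0.15 per share

PV(dividends) I = 0.09·e^(−0.0178·3/12) + 0.29·e^(−0.0178·4/12) + 0.26·e^(−0.0178·6/12) = 0.6356
Fair futures F* = (S − I)·e^(rT) = (21.70 − 0.6356)·e^0.010383 = 21.0644 × 1.010437 = 21.2842
Market C$21.43 > fair 21.2842: forward overpriced → cash-and-carry (borrow at r, buy the stock and collect the dividends, short the forward).
Profit at T = |F_mkt − F*| = |21.43 − 21.2842| = C$0.15 per share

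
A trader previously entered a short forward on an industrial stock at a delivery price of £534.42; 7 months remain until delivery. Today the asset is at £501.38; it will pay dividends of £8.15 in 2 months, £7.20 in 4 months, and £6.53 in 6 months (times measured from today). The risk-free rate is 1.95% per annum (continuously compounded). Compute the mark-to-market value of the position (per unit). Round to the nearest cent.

£48.74

PV(remaining dividends) I = 8.15·e^(−0.0195·2/12) + 7.20·e^(−0.0195·4/12) + 6.53·e^(−0.0195·6/12) = 21.7435
Current forward F = (S − I)·e^(rT) = (501.38 − 21.7435)·e^(0.0195·7/12) = 479.6365 × 1.011440 = 485.1235
Value (long) = (F − K)·e^(−rT) = (485.1235 − 534.42) × 0.988689 = -48.7389
Short position value = −(long value) = £48.74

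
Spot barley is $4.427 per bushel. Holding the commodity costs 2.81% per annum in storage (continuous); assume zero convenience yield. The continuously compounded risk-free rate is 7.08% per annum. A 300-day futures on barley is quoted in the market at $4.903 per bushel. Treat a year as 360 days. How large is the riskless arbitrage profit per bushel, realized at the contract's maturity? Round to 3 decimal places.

Fair futures: F* = S·e^(carry·T), with carry = (r + u) = 0.0708 + 0.0281 = 0.0989
F* = 4.427 · e^(0.0989 × 300/360) = 4.427 · e^0.082417 = 4.427 × 1.085909 = $4.8073
Market $4.903 > fair $4.8073: forward overpriced → cash-and-carry (buy spot, short the forward).
At maturity, profit = |F_mkt − F*| = |4.903 − 4.8073| = $0.096 per bushel

$0.096 per bushel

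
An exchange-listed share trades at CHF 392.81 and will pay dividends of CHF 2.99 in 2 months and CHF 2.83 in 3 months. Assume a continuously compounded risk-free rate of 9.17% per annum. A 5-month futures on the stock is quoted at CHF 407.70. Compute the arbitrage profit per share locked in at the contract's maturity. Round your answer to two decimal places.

CHF 5.52 per share

PV(dividends) I = 2.99·e^(−0.0917·2/12) + 2.83·e^(−0.0917·3/12) = 5.7105
Fair futures F* = (S − I)·e^(rT) = (392.81 − 5.7105)·e^0.038208 = 387.0995 × 1.038947 = 402.1759
Market CHF 407.70 > fair 402.1759: forward overpriced → cash-and-carry (borrow at r, buy the stock and collect the dividends, short the forward).
Profit at T = |F_mkt − F*| = |407.70 − 402.1759| = CHF 5.52 per share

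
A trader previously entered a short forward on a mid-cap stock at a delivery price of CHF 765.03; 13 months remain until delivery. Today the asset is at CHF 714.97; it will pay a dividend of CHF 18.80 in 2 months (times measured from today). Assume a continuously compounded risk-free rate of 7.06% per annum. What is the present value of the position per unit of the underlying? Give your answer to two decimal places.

PV(remaining dividends) I = 18.80·e^(−0.0706·2/12) = 18.5801
Current forward F = (S − I)·e^(rT) = (714.97 − 18.5801)·e^(0.0706·13/12) = 696.3899 × 1.079484 = 751.7418
Value (long) = (F − K)·e^(−rT) = (751.7418 − 765.03) × 0.926368 = -12.3098
Short position value = −(long value) = CHF 12.31

CHF 12.31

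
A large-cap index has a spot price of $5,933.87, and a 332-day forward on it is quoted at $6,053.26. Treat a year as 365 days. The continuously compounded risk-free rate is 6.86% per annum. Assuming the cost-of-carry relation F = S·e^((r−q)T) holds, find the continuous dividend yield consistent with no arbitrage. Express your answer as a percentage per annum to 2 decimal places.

From F = S·e^((r−q)T): (r − q) = ln(F/S)/T
ln(6053.26/5933.87) = ln(1.020120) = 0.019920
(r − q) = 0.019920 / (332/365) = 0.021900
q = r − ln(F/S)/T = 0.0686 − 0.021900 = 0.046700
q = 4.67%

4.67%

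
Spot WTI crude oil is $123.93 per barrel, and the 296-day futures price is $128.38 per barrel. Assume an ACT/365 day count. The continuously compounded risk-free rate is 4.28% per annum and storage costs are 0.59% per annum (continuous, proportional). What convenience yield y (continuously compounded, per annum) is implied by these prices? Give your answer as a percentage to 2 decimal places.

0.52%

F = S·e^((r+u−y)T) ⇒ (r+u−y) = ln(F/S)/T
ln(128.38/123.93) = 0.035278; /T ⇒ 0.043502
y = r + u − ln(F/S)/T = 0.0428 + 0.0059 − 0.043502 = 0.005198
y = 0.52%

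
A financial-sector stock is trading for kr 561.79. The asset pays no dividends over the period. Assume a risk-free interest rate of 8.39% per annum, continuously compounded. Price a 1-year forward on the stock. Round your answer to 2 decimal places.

F = S·e^(rT) = 561.79 · e^(0.0839 × 1)
= 561.79 · e^0.083900 = 561.79 × 1.087520
F = kr 610.96

kr 610.96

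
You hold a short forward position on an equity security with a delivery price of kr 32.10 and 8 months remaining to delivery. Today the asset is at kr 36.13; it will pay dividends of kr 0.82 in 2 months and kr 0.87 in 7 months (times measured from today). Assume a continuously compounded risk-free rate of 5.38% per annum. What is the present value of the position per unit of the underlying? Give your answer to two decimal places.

-kr 3.51

PV(remaining dividends) I = 0.82·e^(−0.0538·2/12) + 0.87·e^(−0.0538·7/12) = 1.6558
Current forward F = (S − I)·e^(rT) = (36.13 − 1.6558)·e^(0.0538·8/12) = 34.4742 × 1.036518 = 35.7331
Value (long) = (F − K)·e^(−rT) = (35.7331 − 32.10) × 0.964769 = 3.5051
Short position value = −(long value) = -kr 3.51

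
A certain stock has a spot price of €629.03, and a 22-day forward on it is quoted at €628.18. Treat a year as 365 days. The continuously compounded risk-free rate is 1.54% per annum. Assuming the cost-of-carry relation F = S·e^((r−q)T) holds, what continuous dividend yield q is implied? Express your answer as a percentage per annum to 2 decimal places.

From F = S·e^((r−q)T): (r − q) = ln(F/S)/T
ln(628.18/629.03) = ln(0.998649) = -0.001352
(r − q) = -0.001352 / (22/365) = -0.022431
q = r − ln(F/S)/T = 0.0154 + 0.022431 = 0.037831
q = 3.78%

3.78%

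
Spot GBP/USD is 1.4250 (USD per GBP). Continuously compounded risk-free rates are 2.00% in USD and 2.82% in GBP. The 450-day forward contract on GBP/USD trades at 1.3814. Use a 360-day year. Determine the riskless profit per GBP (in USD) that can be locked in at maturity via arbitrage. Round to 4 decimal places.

0.0291 per GBP (in USD)

Fair forward: F* = S·e^(carry·T), with carry = (r_USD − r_GBP) = 0.0200 − 0.0282 = -0.0082
F* = 1.4250 · e^(-0.0082 × 450/360) = 1.4250 · e^-0.010250 = 1.4250 × 0.989802 = 1.4105
Market 1.3814 < fair 1.4105: forward underpriced → reverse cash-and-carry (short spot, go long the forward).
At maturity, profit = |F_mkt − F*| = |1.3814 − 1.4105| = 0.0291 per GBP (in USD)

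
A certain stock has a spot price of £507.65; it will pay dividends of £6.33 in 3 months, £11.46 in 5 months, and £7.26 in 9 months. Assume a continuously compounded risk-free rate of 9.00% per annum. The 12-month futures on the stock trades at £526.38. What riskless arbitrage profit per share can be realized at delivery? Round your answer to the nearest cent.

PV(dividends) I = 6.33·e^(−0.0900·3/12) + 11.46·e^(−0.0900·5/12) + 7.26·e^(−0.0900·9/12) = 24.0135
Fair futures F* = (S − I)·e^(rT) = (507.65 − 24.0135)·e^0.090000 = 483.6365 × 1.094174 = 529.1825
Market £526.38 < fair 529.1825: forward underpriced → reverse cash-and-carry (short the stock, invest proceeds at r, pay the dividends, go long the forward).
Profit at T = |F_mkt − F*| = |526.38 − 529.1825| = £2.80 per share

£2.80 per share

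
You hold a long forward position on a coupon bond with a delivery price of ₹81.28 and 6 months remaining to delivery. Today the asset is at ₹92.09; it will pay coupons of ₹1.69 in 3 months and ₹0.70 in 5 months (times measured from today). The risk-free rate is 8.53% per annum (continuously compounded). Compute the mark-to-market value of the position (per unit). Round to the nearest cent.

PV(remaining coupons) I = 1.69·e^(−0.0853·3/12) + 0.70·e^(−0.0853·5/12) = 2.3299
Current forward F = (S − I)·e^(rT) = (92.09 − 2.3299)·e^(0.0853·6/12) = 89.7601 × 1.043573 = 93.6712
Value (long) = (F − K)·e^(−rT) = (93.6712 − 81.28) × 0.958247 = 11.8738
Value = ₹11.87

₹11.87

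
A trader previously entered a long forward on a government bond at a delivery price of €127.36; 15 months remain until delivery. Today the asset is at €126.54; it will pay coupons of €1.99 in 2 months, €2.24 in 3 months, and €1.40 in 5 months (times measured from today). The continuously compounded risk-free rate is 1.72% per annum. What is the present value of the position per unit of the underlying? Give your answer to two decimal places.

PV(remaining coupons) I = 1.99·e^(−0.0172·2/12) + 2.24·e^(−0.0172·3/12) + 1.40·e^(−0.0172·5/12) = 5.6047
Current forward F = (S − I)·e^(rT) = (126.54 − 5.6047)·e^(0.0172·15/12) = 120.9353 × 1.021733 = 123.5636
Value (long) = (F − K)·e^(−rT) = (123.5636 − 127.36) × 0.978729 = -3.7156
Value = -€3.72

-€3.72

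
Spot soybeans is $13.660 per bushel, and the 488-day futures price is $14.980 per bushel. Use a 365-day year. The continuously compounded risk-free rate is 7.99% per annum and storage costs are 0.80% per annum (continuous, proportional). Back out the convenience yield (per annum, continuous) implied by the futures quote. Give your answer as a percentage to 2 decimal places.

F = S·e^((r+u−y)T) ⇒ (r+u−y) = ln(F/S)/T
ln(14.980/13.660) = 0.092244; /T ⇒ 0.068994
y = r + u − ln(F/S)/T = 0.0799 + 0.0080 − 0.068994 = 0.018906
y = 1.89%

1.89%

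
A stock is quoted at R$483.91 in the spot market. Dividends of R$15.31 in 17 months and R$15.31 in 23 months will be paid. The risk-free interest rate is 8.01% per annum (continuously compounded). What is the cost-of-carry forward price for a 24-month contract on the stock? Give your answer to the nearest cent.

R$536.53

PV(dividends) I = 15.31·e^(−0.0801·17/12) + 15.31·e^(−0.0801·23/12)
I = 13.6676 + 13.1311 = 26.7987
F = (S − I)·e^(rT) = (483.91 − 26.7987) · e^(0.0801·24/12)
= 457.1113 · e^0.160200 = 457.1113 × 1.173746 = R$536.53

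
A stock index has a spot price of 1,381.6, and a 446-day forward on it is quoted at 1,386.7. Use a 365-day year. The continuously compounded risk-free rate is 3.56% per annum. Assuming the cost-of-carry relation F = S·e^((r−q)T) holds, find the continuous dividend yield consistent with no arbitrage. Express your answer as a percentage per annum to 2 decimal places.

3.26%

From F = S·e^((r−q)T): (r − q) = ln(F/S)/T
ln(1386.7/1381.6) = ln(1.003691) = 0.003684
(r − q) = 0.003684 / (446/365) = 0.003015
q = r − ln(F/S)/T = 0.0356 − 0.003015 = 0.032585
q = 3.26%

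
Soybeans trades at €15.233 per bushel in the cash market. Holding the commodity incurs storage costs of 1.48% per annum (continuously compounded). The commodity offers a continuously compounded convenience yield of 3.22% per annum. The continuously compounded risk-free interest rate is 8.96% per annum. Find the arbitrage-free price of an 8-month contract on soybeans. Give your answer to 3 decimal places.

Net carry = r + u − y = 0.0896 + 0.0148 − 0.0322 = 0.0722
F = S·e^((r+u−y)T) = 15.233 · e^(0.0722 × 8/12) = 15.233 · e^0.048133
= 15.233 × 1.049310 = €15.984 per bushel

€15.984 per bushel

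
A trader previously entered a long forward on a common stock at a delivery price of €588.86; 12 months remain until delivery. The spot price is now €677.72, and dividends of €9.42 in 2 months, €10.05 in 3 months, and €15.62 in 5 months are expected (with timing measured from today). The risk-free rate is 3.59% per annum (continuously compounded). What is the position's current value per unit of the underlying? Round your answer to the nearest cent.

€74.91

PV(remaining dividends) I = 9.42·e^(−0.0359·2/12) + 10.05·e^(−0.0359·3/12) + 15.62·e^(−0.0359·5/12) = 34.7121
Current forward F = (S − I)·e^(rT) = (677.72 − 34.7121)·e^(0.0359·12/12) = 643.0079 × 1.036552 = 666.5111
Value (long) = (F − K)·e^(−rT) = (666.5111 − 588.86) × 0.964737 = 74.9129
Value = €74.91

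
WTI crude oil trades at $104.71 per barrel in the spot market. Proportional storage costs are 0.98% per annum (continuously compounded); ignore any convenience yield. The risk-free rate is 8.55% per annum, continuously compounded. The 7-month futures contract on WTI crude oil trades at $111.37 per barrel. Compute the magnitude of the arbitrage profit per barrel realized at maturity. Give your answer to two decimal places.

Fair futures: F* = S·e^(carry·T), with carry = (r + u) = 0.0855 + 0.0098 = 0.0953
F* = 104.71 · e^(0.0953 × 7/12) = 104.71 · e^0.055592 = 104.71 × 1.057166 = $110.6959
Market $111.37 > fair $110.6959: forward overpriced → cash-and-carry (buy spot, short the forward).
At maturity, profit = |F_mkt − F*| = |111.37 − 110.6959| = $0.67 per barrel

$0.67 per barrel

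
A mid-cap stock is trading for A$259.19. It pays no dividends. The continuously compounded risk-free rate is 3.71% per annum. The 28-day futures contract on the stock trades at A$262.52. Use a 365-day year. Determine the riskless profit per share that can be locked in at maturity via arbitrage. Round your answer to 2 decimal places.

Fair futures: F* = S·e^(carry·T), with carry = r = 0.0371
F* = 259.19 · e^(0.0371 × 28/365) = 259.19 · e^0.002846 = 259.19 × 1.002850 = A$259.9287
Market A$262.52 > fair A$259.9287: forward overpriced → cash-and-carry (buy spot, short the forward).
At maturity, profit = |F_mkt − F*| = |262.52 − 259.9287| = A$2.59 per share

A$2.59 per share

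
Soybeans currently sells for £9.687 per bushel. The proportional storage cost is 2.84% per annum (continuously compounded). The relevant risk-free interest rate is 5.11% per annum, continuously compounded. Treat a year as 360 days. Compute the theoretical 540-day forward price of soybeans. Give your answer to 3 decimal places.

£10.914 per bushel

Net carry = r + u − y = 0.0511 + 0.0284 − 0.0000 = 0.0795
F = S·e^((r+u−y)T) = 9.687 · e^(0.0795 × 540/360) = 9.687 · e^0.119250
= 9.687 × 1.126652 = £10.914 per bushel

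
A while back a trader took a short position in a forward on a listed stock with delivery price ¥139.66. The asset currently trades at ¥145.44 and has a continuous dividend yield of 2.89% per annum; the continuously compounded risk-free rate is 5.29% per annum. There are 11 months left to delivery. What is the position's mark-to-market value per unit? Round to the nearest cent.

-¥8.59

Current fair forward for the remaining 11 months: F = S·e^((r − q)·T), (r − q) = 0.0529 − 0.0289 = 0.0240
F = 145.44 · e^(0.0240 × 11/12) = 145.44 × 1.022244 = 148.6752
Value of long forward = (F − K)·e^(−rT) = (148.6752 − 139.66) · e^(−0.0529·11/12)
= 9.0152 × 0.952665 = 8.59
Short position value = −(long value) = -¥8.59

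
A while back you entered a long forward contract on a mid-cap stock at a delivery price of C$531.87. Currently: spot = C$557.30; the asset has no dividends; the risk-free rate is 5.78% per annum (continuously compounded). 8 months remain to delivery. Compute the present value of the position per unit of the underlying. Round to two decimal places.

C$45.53

Current fair forward for the remaining 8 months: F = S·e^(r·T), r = 0.0578
F = 557.30 · e^(0.0578 × 8/12) = 557.30 × 1.039285 = 579.1935
Value of long forward = (F − K)·e^(−rT) = (579.1935 − 531.87) · e^(−0.0578·8/12)
= 47.3235 × 0.962200 = 45.53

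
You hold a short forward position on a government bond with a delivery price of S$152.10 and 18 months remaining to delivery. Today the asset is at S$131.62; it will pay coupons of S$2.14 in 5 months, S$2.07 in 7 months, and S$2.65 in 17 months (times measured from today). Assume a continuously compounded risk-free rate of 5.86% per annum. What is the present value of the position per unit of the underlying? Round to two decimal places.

S$14.21

PV(remaining coupons) I = 2.14·e^(−0.0586·5/12) + 2.07·e^(−0.0586·7/12) + 2.65·e^(−0.0586·17/12) = 6.5277
Current forward F = (S − I)·e^(rT) = (131.62 − 6.5277)·e^(0.0586·18/12) = 125.0923 × 1.091879 = 136.5857
Value (long) = (F − K)·e^(−rT) = (136.5857 − 152.10) × 0.915852 = -14.2088
Short position value = −(long value) = S$14.21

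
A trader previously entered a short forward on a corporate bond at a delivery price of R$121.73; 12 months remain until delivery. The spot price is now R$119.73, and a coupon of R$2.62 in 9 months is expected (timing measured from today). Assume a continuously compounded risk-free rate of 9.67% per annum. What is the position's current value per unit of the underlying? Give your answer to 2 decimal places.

PV(remaining coupons) I = 2.62·e^(−0.0967·9/12) = 2.4367
Current forward F = (S − I)·e^(rT) = (119.73 − 2.4367)·e^(0.0967·12/12) = 117.2933 × 1.101530 = 129.2021
Value (long) = (F − K)·e^(−rT) = (129.2021 − 121.73) × 0.907828 = 6.7834
Short position value = −(long value) = -R$6.78

-R$6.78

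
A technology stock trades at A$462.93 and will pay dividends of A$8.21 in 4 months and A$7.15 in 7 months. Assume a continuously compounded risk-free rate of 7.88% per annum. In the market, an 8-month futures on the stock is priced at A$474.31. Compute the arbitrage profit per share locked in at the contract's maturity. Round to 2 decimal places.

A$2.04 per share

PV(dividends) I = 8.21·e^(−0.0788·4/12) + 7.15·e^(−0.0788·7/12) = 14.8259
Fair futures F* = (S − I)·e^(rT) = (462.93 − 14.8259)·e^0.052533 = 448.1041 × 1.053937 = 472.2735
Market A$474.31 > fair 472.2735: forward overpriced → cash-and-carry (borrow at r, buy the stock and collect the dividends, short the forward).
Profit at T = |F_mkt − F*| = |474.31 − 472.2735| = A$2.04 per share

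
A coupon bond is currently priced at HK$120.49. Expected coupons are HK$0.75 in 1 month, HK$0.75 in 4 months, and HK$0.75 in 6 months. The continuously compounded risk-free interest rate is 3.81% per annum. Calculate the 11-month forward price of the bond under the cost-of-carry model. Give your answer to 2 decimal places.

PV(coupons) I = 0.75·e^(−0.0381·1/12) + 0.75·e^(−0.0381·4/12) + 0.75·e^(−0.0381·6/12)
I = 0.7476 + 0.7405 + 0.7358 = 2.2239
F = (S − I)·e^(rT) = (120.49 − 2.2239) · e^(0.0381·11/12)
= 118.2661 · e^0.034925 = 118.2661 × 1.035542 = HK$122.47

HK$122.47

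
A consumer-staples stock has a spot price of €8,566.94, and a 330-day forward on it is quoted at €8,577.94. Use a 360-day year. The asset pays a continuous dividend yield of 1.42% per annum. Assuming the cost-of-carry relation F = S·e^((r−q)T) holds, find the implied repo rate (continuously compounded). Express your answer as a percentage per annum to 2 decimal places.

1.56%

From F = S·e^((r−q)T): (r − q) = ln(F/S)/T
ln(8577.94/8566.94) = ln(1.001284) = 0.001283
(r − q) = 0.001283 / (330/360) = 0.001400
r = ln(F/S)/T + q = 0.001400 + 0.0142 = 0.015600
r = 1.56%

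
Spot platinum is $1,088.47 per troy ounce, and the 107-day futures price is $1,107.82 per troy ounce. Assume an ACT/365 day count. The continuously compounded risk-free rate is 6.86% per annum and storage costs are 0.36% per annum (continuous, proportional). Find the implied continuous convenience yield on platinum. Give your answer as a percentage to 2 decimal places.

1.21%

F = S·e^((r+u−y)T) ⇒ (r+u−y) = ln(F/S)/T
ln(1107.82/1088.47) = 0.017621; /T ⇒ 0.060109
y = r + u − ln(F/S)/T = 0.0686 + 0.0036 − 0.060109 = 0.012091
y = 1.21%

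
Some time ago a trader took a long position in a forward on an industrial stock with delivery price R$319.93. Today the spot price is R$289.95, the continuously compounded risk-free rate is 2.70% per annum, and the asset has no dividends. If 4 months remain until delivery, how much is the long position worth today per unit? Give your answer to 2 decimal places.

Current fair forward for the remaining 4 months: F = S·e^(r·T), r = 0.0270
F = 289.95 · e^(0.0270 × 4/12) = 289.95 × 1.009041 = 292.5714
Value of long forward = (F − K)·e^(−rT) = (292.5714 − 319.93) · e^(−0.0270·4/12)
= -27.3586 × 0.991040 = -27.11

-R$27.11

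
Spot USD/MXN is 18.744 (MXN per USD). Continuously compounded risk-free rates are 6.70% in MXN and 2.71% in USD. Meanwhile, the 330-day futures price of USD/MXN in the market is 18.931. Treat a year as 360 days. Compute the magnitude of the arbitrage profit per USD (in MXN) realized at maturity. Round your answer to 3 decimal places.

Fair futures: F* = S·e^(carry·T), with carry = (r_MXN − r_USD) = 0.0670 − 0.0271 = 0.0399
F* = 18.744 · e^(0.0399 × 330/360) = 18.744 · e^0.036575 = 18.744 × 1.037252 = 19.4423
Market 18.931 < fair 19.4423: forward underpriced → reverse cash-and-carry (short spot, go long the forward).
At maturity, profit = |F_mkt − F*| = |18.931 − 19.4423| = 0.511 per USD (in MXN)

0.511 per USD (in MXN)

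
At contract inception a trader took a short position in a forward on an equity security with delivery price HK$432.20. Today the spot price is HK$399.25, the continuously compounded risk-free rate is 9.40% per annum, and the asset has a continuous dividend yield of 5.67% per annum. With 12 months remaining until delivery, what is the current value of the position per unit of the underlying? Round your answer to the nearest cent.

Current fair forward for the remaining 12 months: F = S·e^((r − q)·T), (r − q) = 0.0940 − 0.0567 = 0.0373
F = 399.25 · e^(0.0373 × 12/12) = 399.25 × 1.038004 = 414.4231
Value of long forward = (F − K)·e^(−rT) = (414.4231 − 432.20) · e^(−0.0940·12/12)
= -17.7769 × 0.910283 = -16.18
Short position value = −(long value) = HK$16.18

HK$16.18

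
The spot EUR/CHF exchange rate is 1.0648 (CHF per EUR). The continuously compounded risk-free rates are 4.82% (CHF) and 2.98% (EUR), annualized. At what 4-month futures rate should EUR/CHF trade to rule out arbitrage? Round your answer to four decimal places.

1.0714

F = S·e^((r_CHF − r_EUR)T) = 1.0648 · e^((0.0482 − 0.0298) × 4/12)
= 1.0648 · e^0.006133 = 1.0648 × 1.006152
F = 1.0714 CHF per EUR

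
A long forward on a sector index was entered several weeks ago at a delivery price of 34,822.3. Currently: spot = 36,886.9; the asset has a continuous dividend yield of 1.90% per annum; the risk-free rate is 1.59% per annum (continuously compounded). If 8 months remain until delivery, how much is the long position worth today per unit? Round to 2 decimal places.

Current fair forward for the remaining 8 months: F = S·e^((r − q)·T), (r − q) = 0.0159 − 0.0190 = -0.0031
F = 36886.9 · e^(-0.0031 × 8/12) = 36886.9 × 0.99793547 = 36810.7459
Value of long forward = (F − K)·e^(−rT) = (36810.7459 − 34822.3) · e^(−0.0159·8/12)
= 1988.4459 × 0.98945598 = 1967.48

1967.48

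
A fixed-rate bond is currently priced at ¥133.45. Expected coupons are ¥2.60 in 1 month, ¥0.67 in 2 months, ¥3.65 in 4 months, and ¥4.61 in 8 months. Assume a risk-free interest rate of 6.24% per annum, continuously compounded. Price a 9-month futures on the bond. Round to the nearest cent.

¥128.06

PV(coupons) I = 2.60·e^(−0.0624·1/12) + 0.67·e^(−0.0624·2/12) + 3.65·e^(−0.0624·4/12) + 4.61·e^(−0.0624·8/12)
I = 2.5865 + 0.6631 + 3.5749 + 4.4222 = 11.2467
F = (S − I)·e^(rT) = (133.45 − 11.2467) · e^(0.0624·9/12)
= 122.2033 · e^0.046800 = 122.2033 × 1.047912 = ¥128.06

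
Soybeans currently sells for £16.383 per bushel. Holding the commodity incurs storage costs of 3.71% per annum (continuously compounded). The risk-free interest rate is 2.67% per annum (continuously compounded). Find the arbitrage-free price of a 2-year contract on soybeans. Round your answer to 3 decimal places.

£18.613 per bushel

Net carry = r + u − y = 0.0267 + 0.0371 − 0.0000 = 0.0638
F = S·e^((r+u−y)T) = 16.383 · e^(0.0638 × 2) = 16.383 · e^0.127600
= 16.383 × 1.136098 = £18.613 per bushel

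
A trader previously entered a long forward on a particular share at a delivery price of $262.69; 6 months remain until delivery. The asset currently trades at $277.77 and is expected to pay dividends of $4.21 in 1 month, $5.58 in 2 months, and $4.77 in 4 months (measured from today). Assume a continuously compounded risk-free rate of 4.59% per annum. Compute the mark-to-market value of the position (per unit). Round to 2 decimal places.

PV(remaining dividends) I = 4.21·e^(−0.0459·1/12) + 5.58·e^(−0.0459·2/12) + 4.77·e^(−0.0459·4/12) = 14.4290
Current forward F = (S − I)·e^(rT) = (277.77 − 14.4290)·e^(0.0459·6/12) = 263.3410 × 1.023215 = 269.4545
Value (long) = (F − K)·e^(−rT) = (269.4545 − 262.69) × 0.977311 = 6.6110
Value = $6.61

$6.61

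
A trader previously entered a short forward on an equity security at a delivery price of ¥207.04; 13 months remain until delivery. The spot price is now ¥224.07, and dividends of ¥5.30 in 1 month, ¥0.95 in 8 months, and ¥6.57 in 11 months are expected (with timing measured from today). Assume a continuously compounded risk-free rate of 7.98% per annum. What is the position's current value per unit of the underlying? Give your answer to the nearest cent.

PV(remaining dividends) I = 5.30·e^(−0.0798·1/12) + 0.95·e^(−0.0798·8/12) + 6.57·e^(−0.0798·11/12) = 12.2722
Current forward F = (S − I)·e^(rT) = (224.07 − 12.2722)·e^(0.0798·13/12) = 211.7978 × 1.090297 = 230.9225
Value (long) = (F − K)·e^(−rT) = (230.9225 − 207.04) × 0.917181 = 21.9046
Short position value = −(long value) = -¥21.90

-¥21.90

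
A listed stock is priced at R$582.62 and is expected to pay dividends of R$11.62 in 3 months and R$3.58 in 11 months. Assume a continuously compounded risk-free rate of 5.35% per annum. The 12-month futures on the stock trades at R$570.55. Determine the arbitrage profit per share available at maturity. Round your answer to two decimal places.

PV(dividends) I = 11.62·e^(−0.0535·3/12) + 3.58·e^(−0.0535·11/12) = 14.8743
Fair futures F* = (S − I)·e^(rT) = (582.62 − 14.8743)·e^0.053500 = 567.7457 × 1.054957 = 598.9473
Market R$570.55 < fair 598.9473: forward underpriced → reverse cash-and-carry (short the stock, invest proceeds at r, pay the dividends, go long the forward).
Profit at T = |F_mkt − F*| = |570.55 − 598.9473| = R$28.40 per share

R$28.40 per share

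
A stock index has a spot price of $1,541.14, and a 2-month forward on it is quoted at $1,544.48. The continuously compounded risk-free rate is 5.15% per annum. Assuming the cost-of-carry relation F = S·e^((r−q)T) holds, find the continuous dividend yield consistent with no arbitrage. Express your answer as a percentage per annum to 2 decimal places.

From F = S·e^((r−q)T): (r − q) = ln(F/S)/T
ln(1544.48/1541.14) = ln(1.002167) = 0.002165
(r − q) = 0.002165 / (2/12) = 0.012990
q = r − ln(F/S)/T = 0.0515 − 0.012990 = 0.038510
q = 3.85%

3.85%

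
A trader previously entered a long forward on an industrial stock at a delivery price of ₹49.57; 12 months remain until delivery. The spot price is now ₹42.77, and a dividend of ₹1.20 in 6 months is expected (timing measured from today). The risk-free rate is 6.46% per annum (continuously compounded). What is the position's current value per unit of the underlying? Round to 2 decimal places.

-₹4.86

PV(remaining dividends) I = 1.20·e^(−0.0646·6/12) = 1.1619
Current forward F = (S − I)·e^(rT) = (42.77 − 1.1619)·e^(0.0646·12/12) = 41.6081 × 1.066732 = 44.3847
Value (long) = (F − K)·e^(−rT) = (44.3847 − 49.57) × 0.937442 = -4.8609
Value = -₹4.86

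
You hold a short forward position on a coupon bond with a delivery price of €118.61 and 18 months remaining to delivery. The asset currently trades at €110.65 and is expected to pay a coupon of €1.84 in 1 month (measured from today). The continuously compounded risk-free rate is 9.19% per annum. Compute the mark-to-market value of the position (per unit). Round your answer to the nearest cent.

PV(remaining coupons) I = 1.84·e^(−0.0919·1/12) = 1.8260
Current forward F = (S − I)·e^(rT) = (110.65 − 1.8260)·e^(0.0919·18/12) = 108.8240 × 1.147803 = 124.9085
Value (long) = (F − K)·e^(−rT) = (124.9085 − 118.61) × 0.871229 = 5.4874
Short position value = −(long value) = -€5.49

-€5.49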